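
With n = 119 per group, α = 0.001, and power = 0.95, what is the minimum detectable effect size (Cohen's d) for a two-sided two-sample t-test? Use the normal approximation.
d ≈ 0.64

Minimum detectable effect (two-sample t-test, normal approximation):
d = (z_{α/2} + z_β) / √(n/2)
d = (3.291 + 1.645) / √(119/2)
d = 4.935 / 7.714
d ≈ 0.64

By Cohen's convention (0.2 small / 0.5 medium / 0.8 large): medium effect.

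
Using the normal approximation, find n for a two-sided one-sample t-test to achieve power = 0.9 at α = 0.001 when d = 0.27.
n = 287

Sample size formula (one-sample t-test, normal approximation):
n = ((z_{α/2} + z_β) / d)²

z_{α/2} = 3.291 (for α = 0.001, two-sided)
z_β = 1.282 (for power = 0.9)
d = 0.27

n = ((3.291 + 1.282) / 0.27)²
n = (16.937)²
n ≈ 286.86
Round up to the next whole number: n = 287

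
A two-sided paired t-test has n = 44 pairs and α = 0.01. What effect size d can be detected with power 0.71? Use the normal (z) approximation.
d ≈ 0.47

Minimum detectable effect (paired t-test, normal approximation):
d = (z_{α/2} + z_β) / √n
d = (2.576 + 0.553) / √44
d = 3.129 / 6.633
d ≈ 0.47

By Cohen's convention (0.2 small / 0.5 medium / 0.8 large): small effect.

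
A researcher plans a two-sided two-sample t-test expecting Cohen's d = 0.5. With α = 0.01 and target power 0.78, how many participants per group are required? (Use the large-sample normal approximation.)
n = 90 per group

Sample size formula (two-sample t-test, normal approximation):
n = 2 · ((z_{α/2} + z_β) / d)²

z_{α/2} = 2.576 (for α = 0.01, two-sided)
z_β = 0.772 (for power = 0.78)
d = 0.5

n = 2 · ((2.576 + 0.772) / 0.5)²
n = 2 · (6.696)²
n ≈ 89.67
Round up to the next whole number: n = 90 per group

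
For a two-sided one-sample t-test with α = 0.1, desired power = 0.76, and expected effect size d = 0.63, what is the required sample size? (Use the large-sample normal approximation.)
n = 14

Sample size formula (one-sample t-test, normal approximation):
n = ((z_{α/2} + z_β) / d)²

z_{α/2} = 1.645 (for α = 0.1, two-sided)
z_β = 0.706 (for power = 0.76)
d = 0.63

n = ((1.645 + 0.706) / 0.63)²
n = (3.732)²
n ≈ 13.93
Round up to the next whole number: n = 14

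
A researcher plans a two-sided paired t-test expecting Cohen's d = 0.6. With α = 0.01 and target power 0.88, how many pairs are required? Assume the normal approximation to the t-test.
n = 40 pairs

Sample size formula (paired t-test, normal approximation):
n = ((z_{α/2} + z_β) / d)²

z_{α/2} = 2.576 (for α = 0.01, two-sided)
z_β = 1.175 (for power = 0.88)
d = 0.6

n = ((2.576 + 1.175) / 0.6)²
n = (6.252)²
n ≈ 39.09
Round up to the next whole number: n = 40 pairs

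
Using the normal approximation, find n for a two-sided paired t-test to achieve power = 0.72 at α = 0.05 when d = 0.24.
n = 113 pairs

Sample size formula (paired t-test, normal approximation):
n = ((z_{α/2} + z_β) / d)²

z_{α/2} = 1.960 (for α = 0.05, two-sided)
z_β = 0.583 (for power = 0.72)
d = 0.24

n = ((1.960 + 0.583) / 0.24)²
n = (10.596)²
n ≈ 112.28
Round up to the next whole number: n = 113 pairs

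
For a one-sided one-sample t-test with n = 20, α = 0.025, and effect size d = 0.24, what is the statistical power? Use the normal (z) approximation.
Power ≈ 0.19

Power calculation (one-sample t-test, normal approximation):
z_β = d · √n - z_α
z_β = 0.24 · √20 - 1.960
z_β = 0.24 · 4.472 - 1.960
z_β = -0.887

Power = Φ(z_β) = Φ(-0.887) ≈ 0.188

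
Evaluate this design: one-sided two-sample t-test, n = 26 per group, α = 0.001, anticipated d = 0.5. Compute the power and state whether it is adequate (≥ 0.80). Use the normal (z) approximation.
Power ≈ 0.10; the study is underpowered (power < 0.80)

Power calculation (two-sample t-test, normal approximation):
z_β = d · √(n/2) - z_α
z_β = 0.5 · √(26/2) - 3.090
z_β = 0.5 · 3.606 - 3.090
z_β = -1.287

Power = Φ(z_β) = Φ(-1.287) ≈ 0.099

Effect size d = 0.5 is medium by Cohen's convention (0.2/0.5/0.8).

Threshold: power ≥ 0.80 is conventionally adequate.
Power ≈ 0.10 → the study is underpowered (power < 0.80).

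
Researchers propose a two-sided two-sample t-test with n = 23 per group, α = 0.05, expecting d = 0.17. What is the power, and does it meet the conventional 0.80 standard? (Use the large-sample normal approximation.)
Power ≈ 0.08; the study is underpowered (power < 0.80)

Power calculation (two-sample t-test, normal approximation):
z_β = d · √(n/2) - z_{α/2}
z_β = 0.17 · √(23/2) - 1.960
z_β = 0.17 · 3.391 - 1.960
z_β = -1.383

Power = Φ(z_β) = Φ(-1.383) ≈ 0.083

Effect size d = 0.17 is very small by Cohen's convention (0.2/0.5/0.8).

Threshold: power ≥ 0.80 is conventionally adequate.
Power ≈ 0.08 → the study is underpowered (power < 0.80).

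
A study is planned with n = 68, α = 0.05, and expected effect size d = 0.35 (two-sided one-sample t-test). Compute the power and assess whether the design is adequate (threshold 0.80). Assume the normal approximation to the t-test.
Power ≈ 0.82; the study is adequately powered (power ≥ 0.80)

Power calculation (one-sample t-test, normal approximation):
z_β = d · √n - z_{α/2}
z_β = 0.35 · √68 - 1.960
z_β = 0.35 · 8.246 - 1.960
z_β = 0.926

Power = Φ(z_β) = Φ(0.926) ≈ 0.823

Effect size d = 0.35 is small by Cohen's convention (0.2/0.5/0.8).

Threshold: power ≥ 0.80 is conventionally adequate.
Power ≈ 0.82 → the study is adequately powered (power ≥ 0.80).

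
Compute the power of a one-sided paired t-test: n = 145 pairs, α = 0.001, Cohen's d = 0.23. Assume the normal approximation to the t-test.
Power ≈ 0.37

Power calculation (paired t-test, normal approximation):
z_β = d · √n - z_α
z_β = 0.23 · √145 - 3.090
z_β = 0.23 · 12.042 - 3.090
z_β = -0.321

Power = Φ(z_β) = Φ(-0.321) ≈ 0.374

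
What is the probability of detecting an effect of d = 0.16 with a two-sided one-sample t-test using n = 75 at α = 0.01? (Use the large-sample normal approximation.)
Power ≈ 0.12

Power calculation (one-sample t-test, normal approximation):
z_β = d · √n - z_{α/2}
z_β = 0.16 · √75 - 2.576
z_β = 0.16 · 8.660 - 2.576
z_β = -1.190

Power = Φ(z_β) = Φ(-1.190) ≈ 0.117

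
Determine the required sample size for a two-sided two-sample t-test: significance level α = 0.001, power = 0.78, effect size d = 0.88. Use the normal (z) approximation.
n = 43 per group

Sample size formula (two-sample t-test, normal approximation):
n = 2 · ((z_{α/2} + z_β) / d)²

z_{α/2} = 3.291 (for α = 0.001, two-sided)
z_β = 0.772 (for power = 0.78)
d = 0.88

n = 2 · ((3.291 + 0.772) / 0.88)²
n = 2 · (4.617)²
n ≈ 42.63
Round up to the next whole number: n = 43 per group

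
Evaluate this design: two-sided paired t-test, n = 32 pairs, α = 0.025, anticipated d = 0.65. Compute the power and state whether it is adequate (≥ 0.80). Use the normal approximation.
Power ≈ 0.92; the study is adequately powered (power ≥ 0.80)

Power calculation (paired t-test, normal approximation):
z_β = d · √n - z_{α/2}
z_β = 0.65 · √32 - 2.241
z_β = 0.65 · 5.657 - 2.241
z_β = 1.436

Power = Φ(z_β) = Φ(1.436) ≈ 0.924

Effect size d = 0.65 is medium by Cohen's convention (0.2/0.5/0.8).

Threshold: power ≥ 0.80 is conventionally adequate.
Power ≈ 0.92 → the study is adequately powered (power ≥ 0.80).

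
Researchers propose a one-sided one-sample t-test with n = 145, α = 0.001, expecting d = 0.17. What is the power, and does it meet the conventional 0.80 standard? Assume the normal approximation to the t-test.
Power ≈ 0.15; the study is underpowered (power < 0.80)

Power calculation (one-sample t-test, normal approximation):
z_β = d · √n - z_α
z_β = 0.17 · √145 - 3.090
z_β = 0.17 · 12.042 - 3.090
z_β = -1.043

Power = Φ(z_β) = Φ(-1.043) ≈ 0.148

Effect size d = 0.17 is very small by Cohen's convention (0.2/0.5/0.8).

Threshold: power ≥ 0.80 is conventionally adequate.
Power ≈ 0.15 → the study is underpowered (power < 0.80).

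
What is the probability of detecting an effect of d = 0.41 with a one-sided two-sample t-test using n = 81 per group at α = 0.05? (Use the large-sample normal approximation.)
Power ≈ 0.83

Power calculation (two-sample t-test, normal approximation):
z_β = d · √(n/2) - z_α
z_β = 0.41 · √(81/2) - 1.645
z_β = 0.41 · 6.364 - 1.645
z_β = 0.964

Power = Φ(z_β) = Φ(0.964) ≈ 0.833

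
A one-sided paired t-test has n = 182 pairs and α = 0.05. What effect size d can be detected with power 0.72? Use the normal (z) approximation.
d ≈ 0.17

Minimum detectable effect (paired t-test, normal approximation):
d = (z_α + z_β) / √n
d = (1.645 + 0.583) / √182
d = 2.228 / 13.491
d ≈ 0.17

By Cohen's convention (0.2 small / 0.5 medium / 0.8 large): very small effect.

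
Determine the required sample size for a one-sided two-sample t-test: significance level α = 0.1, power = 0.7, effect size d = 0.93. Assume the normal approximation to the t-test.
n = 8 per group

Sample size formula (two-sample t-test, normal approximation):
n = 2 · ((z_α + z_β) / d)²

z_α = 1.282 (for α = 0.1, one-sided)
z_β = 0.524 (for power = 0.7)
d = 0.93

n = 2 · ((1.282 + 0.524) / 0.93)²
n = 2 · (1.942)²
n ≈ 7.54
Round up to the next whole number: n = 8 per group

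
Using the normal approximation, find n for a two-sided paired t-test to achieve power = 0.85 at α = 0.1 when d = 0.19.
n = 200 pairs

Sample size formula (paired t-test, normal approximation):
n = ((z_{α/2} + z_β) / d)²

z_{α/2} = 1.645 (for α = 0.1, two-sided)
z_β = 1.036 (for power = 0.85)
d = 0.19

n = ((1.645 + 1.036) / 0.19)²
n = (14.111)²
n ≈ 199.12
Round up to the next whole number: n = 200 pairs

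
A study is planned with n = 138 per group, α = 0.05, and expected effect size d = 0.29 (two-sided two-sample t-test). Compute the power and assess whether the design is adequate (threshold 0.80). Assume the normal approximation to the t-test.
Power ≈ 0.67; the study is underpowered (power < 0.80)

Power calculation (two-sample t-test, normal approximation):
z_β = d · √(n/2) - z_{α/2}
z_β = 0.29 · √(138/2) - 1.960
z_β = 0.29 · 8.307 - 1.960
z_β = 0.449

Power = Φ(z_β) = Φ(0.449) ≈ 0.673

Effect size d = 0.29 is small by Cohen's convention (0.2/0.5/0.8).

Threshold: power ≥ 0.80 is conventionally adequate.
Power ≈ 0.67 → the study is underpowered (power < 0.80).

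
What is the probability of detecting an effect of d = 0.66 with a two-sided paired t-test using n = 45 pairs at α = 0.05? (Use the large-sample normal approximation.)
Power ≈ 0.99

Power calculation (paired t-test, normal approximation):
z_β = d · √n - z_{α/2}
z_β = 0.66 · √45 - 1.960
z_β = 0.66 · 6.708 - 1.960
z_β = 2.467

Power = Φ(z_β) = Φ(2.467) ≈ 0.993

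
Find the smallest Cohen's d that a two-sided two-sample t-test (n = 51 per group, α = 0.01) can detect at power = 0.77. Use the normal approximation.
d ≈ 0.66

Minimum detectable effect (two-sample t-test, normal approximation):
d = (z_{α/2} + z_β) / √(n/2)
d = (2.576 + 0.739) / √(51/2)
d = 3.315 / 5.050
d ≈ 0.66

By Cohen's convention (0.2 small / 0.5 medium / 0.8 large): medium effect.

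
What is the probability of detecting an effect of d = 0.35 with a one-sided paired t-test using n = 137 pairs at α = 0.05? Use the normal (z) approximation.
Power ≈ 0.99

Power calculation (paired t-test, normal approximation):
z_β = d · √n - z_α
z_β = 0.35 · √137 - 1.645
z_β = 0.35 · 11.705 - 1.645
z_β = 2.452

Power = Φ(z_β) = Φ(2.452) ≈ 0.993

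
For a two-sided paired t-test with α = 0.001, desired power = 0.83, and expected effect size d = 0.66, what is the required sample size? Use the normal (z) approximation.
n = 42 pairs

Sample size formula (paired t-test, normal approximation):
n = ((z_{α/2} + z_β) / d)²

z_{α/2} = 3.291 (for α = 0.001, two-sided)
z_β = 0.954 (for power = 0.83)
d = 0.66

n = ((3.291 + 0.954) / 0.66)²
n = (6.432)²
n ≈ 41.37
Round up to the next whole number: n = 42 pairs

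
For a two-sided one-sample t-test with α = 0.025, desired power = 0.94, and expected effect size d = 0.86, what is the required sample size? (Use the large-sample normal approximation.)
n = 20

Sample size formula (one-sample t-test, normal approximation):
n = ((z_{α/2} + z_β) / d)²

z_{α/2} = 2.241 (for α = 0.025, two-sided)
z_β = 1.555 (for power = 0.94)
d = 0.86

n = ((2.241 + 1.555) / 0.86)²
n = (4.414)²
n ≈ 19.48
Round up to the next whole number: n = 20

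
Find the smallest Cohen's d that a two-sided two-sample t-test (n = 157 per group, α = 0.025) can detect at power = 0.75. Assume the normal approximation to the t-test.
d ≈ 0.33

Minimum detectable effect (two-sample t-test, normal approximation):
d = (z_{α/2} + z_β) / √(n/2)
d = (2.241 + 0.674) / √(157/2)
d = 2.916 / 8.860
d ≈ 0.33

By Cohen's convention (0.2 small / 0.5 medium / 0.8 large): small effect.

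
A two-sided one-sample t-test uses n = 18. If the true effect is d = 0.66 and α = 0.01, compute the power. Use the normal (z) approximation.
Power ≈ 0.59

Power calculation (one-sample t-test, normal approximation):
z_β = d · √n - z_{α/2}
z_β = 0.66 · √18 - 2.576
z_β = 0.66 · 4.243 - 2.576
z_β = 0.224

Power = Φ(z_β) = Φ(0.224) ≈ 0.589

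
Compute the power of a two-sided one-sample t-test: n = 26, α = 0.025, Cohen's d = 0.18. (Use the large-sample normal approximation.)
Power ≈ 0.09

Power calculation (one-sample t-test, normal approximation):
z_β = d · √n - z_{α/2}
z_β = 0.18 · √26 - 2.241
z_β = 0.18 · 5.099 - 2.241
z_β = -1.324

Power = Φ(z_β) = Φ(-1.324) ≈ 0.093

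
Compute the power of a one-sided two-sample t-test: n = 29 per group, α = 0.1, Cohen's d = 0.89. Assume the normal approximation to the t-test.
Power ≈ 0.98

Power calculation (two-sample t-test, normal approximation):
z_β = d · √(n/2) - z_α
z_β = 0.89 · √(29/2) - 1.282
z_β = 0.89 · 3.808 - 1.282
z_β = 2.107

Power = Φ(z_β) = Φ(2.107) ≈ 0.982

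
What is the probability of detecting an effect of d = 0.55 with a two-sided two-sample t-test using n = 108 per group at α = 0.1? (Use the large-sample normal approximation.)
Power ≈ 0.99

Power calculation (two-sample t-test, normal approximation):
z_β = d · √(n/2) - z_{α/2}
z_β = 0.55 · √(108/2) - 1.645
z_β = 0.55 · 7.348 - 1.645
z_β = 2.397

Power = Φ(z_β) = Φ(2.397) ≈ 0.992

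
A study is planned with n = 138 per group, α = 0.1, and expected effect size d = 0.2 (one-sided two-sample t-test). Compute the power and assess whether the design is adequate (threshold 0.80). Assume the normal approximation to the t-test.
Power ≈ 0.65; the study is underpowered (power < 0.80)

Power calculation (two-sample t-test, normal approximation):
z_β = d · √(n/2) - z_α
z_β = 0.2 · √(138/2) - 1.282
z_β = 0.2 · 8.307 - 1.282
z_β = 0.380

Power = Φ(z_β) = Φ(0.380) ≈ 0.648

Effect size d = 0.2 is small by Cohen's convention (0.2/0.5/0.8).

Threshold: power ≥ 0.80 is conventionally adequate.
Power ≈ 0.65 → the study is underpowered (power < 0.80).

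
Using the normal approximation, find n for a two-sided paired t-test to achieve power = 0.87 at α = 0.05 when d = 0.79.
n = 16 pairs

Sample size formula (paired t-test, normal approximation):
n = ((z_{α/2} + z_β) / d)²

z_{α/2} = 1.960 (for α = 0.05, two-sided)
z_β = 1.126 (for power = 0.87)
d = 0.79

n = ((1.960 + 1.126) / 0.79)²
n = (3.906)²
n ≈ 15.26
Round up to the next whole number: n = 16 pairs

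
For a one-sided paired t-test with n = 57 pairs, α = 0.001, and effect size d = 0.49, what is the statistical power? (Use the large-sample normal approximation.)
Power ≈ 0.73

Power calculation (paired t-test, normal approximation):
z_β = d · √n - z_α
z_β = 0.49 · √57 - 3.090
z_β = 0.49 · 7.550 - 3.090
z_β = 0.609

Power = Φ(z_β) = Φ(0.609) ≈ 0.729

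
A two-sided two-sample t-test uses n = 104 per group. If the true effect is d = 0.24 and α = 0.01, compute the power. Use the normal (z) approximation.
Power ≈ 0.20

Power calculation (two-sample t-test, normal approximation):
z_β = d · √(n/2) - z_{α/2}
z_β = 0.24 · √(104/2) - 2.576
z_β = 0.24 · 7.211 - 2.576
z_β = -0.845

Power = Φ(z_β) = Φ(-0.845) ≈ 0.199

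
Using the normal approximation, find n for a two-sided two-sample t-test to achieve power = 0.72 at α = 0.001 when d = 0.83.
n = 44 per group

Sample size formula (two-sample t-test, normal approximation):
n = 2 · ((z_{α/2} + z_β) / d)²

z_{α/2} = 3.291 (for α = 0.001, two-sided)
z_β = 0.583 (for power = 0.72)
d = 0.83

n = 2 · ((3.291 + 0.583) / 0.83)²
n = 2 · (4.667)²
n ≈ 43.56
Round up to the next whole number: n = 44 per group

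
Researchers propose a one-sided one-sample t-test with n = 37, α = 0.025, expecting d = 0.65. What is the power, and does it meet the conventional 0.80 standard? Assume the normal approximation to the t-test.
Power ≈ 0.98; the study is adequately powered (power ≥ 0.80)

Power calculation (one-sample t-test, normal approximation):
z_β = d · √n - z_α
z_β = 0.65 · √37 - 1.960
z_β = 0.65 · 6.083 - 1.960
z_β = 1.994

Power = Φ(z_β) = Φ(1.994) ≈ 0.977

Effect size d = 0.65 is medium by Cohen's convention (0.2/0.5/0.8).

Threshold: power ≥ 0.80 is conventionally adequate.
Power ≈ 0.98 → the study is adequately powered (power ≥ 0.80).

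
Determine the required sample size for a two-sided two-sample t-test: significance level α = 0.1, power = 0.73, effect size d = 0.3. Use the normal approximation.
n = 114 per group

Sample size formula (two-sample t-test, normal approximation):
n = 2 · ((z_{α/2} + z_β) / d)²

z_{α/2} = 1.645 (for α = 0.1, two-sided)
z_β = 0.613 (for power = 0.73)
d = 0.3

n = 2 · ((1.645 + 0.613) / 0.3)²
n = 2 · (7.527)²
n ≈ 113.31
Round up to the next whole number: n = 114 per group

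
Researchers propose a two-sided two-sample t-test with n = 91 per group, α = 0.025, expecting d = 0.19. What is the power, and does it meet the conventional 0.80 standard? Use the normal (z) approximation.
Power ≈ 0.17; the study is underpowered (power < 0.80)

Power calculation (two-sample t-test, normal approximation):
z_β = d · √(n/2) - z_{α/2}
z_β = 0.19 · √(91/2) - 2.241
z_β = 0.19 · 6.745 - 2.241
z_β = -0.960

Power = Φ(z_β) = Φ(-0.960) ≈ 0.169

Effect size d = 0.19 is very small by Cohen's convention (0.2/0.5/0.8).

Threshold: power ≥ 0.80 is conventionally adequate.
Power ≈ 0.17 → the study is underpowered (power < 0.80).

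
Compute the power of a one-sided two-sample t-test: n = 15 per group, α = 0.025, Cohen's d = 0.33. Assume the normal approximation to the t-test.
Power ≈ 0.15

Power calculation (two-sample t-test, normal approximation):
z_β = d · √(n/2) - z_α
z_β = 0.33 · √(15/2) - 1.960
z_β = 0.33 · 2.739 - 1.960
z_β = -1.056

Power = Φ(z_β) = Φ(-1.056) ≈ 0.145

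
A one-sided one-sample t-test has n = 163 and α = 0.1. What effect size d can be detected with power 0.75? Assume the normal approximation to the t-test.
d ≈ 0.15

Minimum detectable effect (one-sample t-test, normal approximation):
d = (z_α + z_β) / √n
d = (1.282 + 0.674) / √163
d = 1.956 / 12.767
d ≈ 0.15

By Cohen's convention (0.2 small / 0.5 medium / 0.8 large): very small effect.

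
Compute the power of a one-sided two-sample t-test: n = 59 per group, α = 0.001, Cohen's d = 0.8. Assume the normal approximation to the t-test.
Power ≈ 0.90

Power calculation (two-sample t-test, normal approximation):
z_β = d · √(n/2) - z_α
z_β = 0.8 · √(59/2) - 3.090
z_β = 0.8 · 5.431 - 3.090
z_β = 1.255

Power = Φ(z_β) = Φ(1.255) ≈ 0.895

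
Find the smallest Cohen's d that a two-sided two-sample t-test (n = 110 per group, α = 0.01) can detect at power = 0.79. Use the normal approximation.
d ≈ 0.46

Minimum detectable effect (two-sample t-test, normal approximation):
d = (z_{α/2} + z_β) / √(n/2)
d = (2.576 + 0.806) / √(110/2)
d = 3.382 / 7.416
d ≈ 0.46

By Cohen's convention (0.2 small / 0.5 medium / 0.8 large): small effect.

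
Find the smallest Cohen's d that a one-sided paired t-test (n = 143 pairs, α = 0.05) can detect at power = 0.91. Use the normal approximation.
d ≈ 0.25

Minimum detectable effect (paired t-test, normal approximation):
d = (z_α + z_β) / √n
d = (1.645 + 1.341) / √143
d = 2.986 / 11.958
d ≈ 0.25

By Cohen's convention (0.2 small / 0.5 medium / 0.8 large): small effect.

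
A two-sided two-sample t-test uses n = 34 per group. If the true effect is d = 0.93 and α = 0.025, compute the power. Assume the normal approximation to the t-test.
Power ≈ 0.94

Power calculation (two-sample t-test, normal approximation):
z_β = d · √(n/2) - z_{α/2}
z_β = 0.93 · √(34/2) - 2.241
z_β = 0.93 · 4.123 - 2.241
z_β = 1.593

Power = Φ(z_β) = Φ(1.593) ≈ 0.944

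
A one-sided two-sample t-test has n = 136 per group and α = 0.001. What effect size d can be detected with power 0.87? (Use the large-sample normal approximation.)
d ≈ 0.51

Minimum detectable effect (two-sample t-test, normal approximation):
d = (z_α + z_β) / √(n/2)
d = (3.090 + 1.126) / √(136/2)
d = 4.217 / 8.246
d ≈ 0.51

By Cohen's convention (0.2 small / 0.5 medium / 0.8 large): medium effect.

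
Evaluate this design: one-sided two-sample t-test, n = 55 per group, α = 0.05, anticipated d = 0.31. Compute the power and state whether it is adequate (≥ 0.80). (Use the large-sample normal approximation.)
Power ≈ 0.49; the study is underpowered (power < 0.80)

Power calculation (two-sample t-test, normal approximation):
z_β = d · √(n/2) - z_α
z_β = 0.31 · √(55/2) - 1.645
z_β = 0.31 · 5.244 - 1.645
z_β = -0.019

Power = Φ(z_β) = Φ(-0.019) ≈ 0.492

Effect size d = 0.31 is small by Cohen's convention (0.2/0.5/0.8).

Threshold: power ≥ 0.80 is conventionally adequate.
Power ≈ 0.49 → the study is underpowered (power < 0.80).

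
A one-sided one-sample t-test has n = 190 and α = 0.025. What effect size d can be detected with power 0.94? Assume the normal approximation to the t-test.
d ≈ 0.25

Minimum detectable effect (one-sample t-test, normal approximation):
d = (z_α + z_β) / √n
d = (1.960 + 1.555) / √190
d = 3.515 / 13.784
d ≈ 0.25

By Cohen's convention (0.2 small / 0.5 medium / 0.8 large): small effect.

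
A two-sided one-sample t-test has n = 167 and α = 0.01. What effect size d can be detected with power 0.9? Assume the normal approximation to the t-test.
d ≈ 0.30

Minimum detectable effect (one-sample t-test, normal approximation):
d = (z_{α/2} + z_β) / √n
d = (2.576 + 1.282) / √167
d = 3.857 / 12.923
d ≈ 0.30

By Cohen's convention (0.2 small / 0.5 medium / 0.8 large): small effect.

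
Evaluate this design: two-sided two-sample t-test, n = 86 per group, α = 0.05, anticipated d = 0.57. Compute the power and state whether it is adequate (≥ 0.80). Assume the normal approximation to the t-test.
Power ≈ 0.96; the study is adequately powered (power ≥ 0.80)

Power calculation (two-sample t-test, normal approximation):
z_β = d · √(n/2) - z_{α/2}
z_β = 0.57 · √(86/2) - 1.960
z_β = 0.57 · 6.557 - 1.960
z_β = 1.778

Power = Φ(z_β) = Φ(1.778) ≈ 0.962

Effect size d = 0.57 is medium by Cohen's convention (0.2/0.5/0.8).

Threshold: power ≥ 0.80 is conventionally adequate.
Power ≈ 0.96 → the study is adequately powered (power ≥ 0.80).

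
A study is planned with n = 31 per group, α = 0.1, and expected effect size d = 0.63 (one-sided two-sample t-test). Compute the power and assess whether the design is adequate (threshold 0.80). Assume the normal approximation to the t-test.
Power ≈ 0.88; the study is adequately powered (power ≥ 0.80)

Power calculation (two-sample t-test, normal approximation):
z_β = d · √(n/2) - z_α
z_β = 0.63 · √(31/2) - 1.282
z_β = 0.63 · 3.937 - 1.282
z_β = 1.199

Power = Φ(z_β) = Φ(1.199) ≈ 0.885

Effect size d = 0.63 is medium by Cohen's convention (0.2/0.5/0.8).

Threshold: power ≥ 0.80 is conventionally adequate.
Power ≈ 0.88 → the study is adequately powered (power ≥ 0.80).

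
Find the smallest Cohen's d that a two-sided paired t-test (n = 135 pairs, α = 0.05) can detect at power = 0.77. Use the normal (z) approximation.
d ≈ 0.23

Minimum detectable effect (paired t-test, normal approximation):
d = (z_{α/2} + z_β) / √n
d = (1.960 + 0.739) / √135
d = 2.699 / 11.619
d ≈ 0.23

By Cohen's convention (0.2 small / 0.5 medium / 0.8 large): small effect.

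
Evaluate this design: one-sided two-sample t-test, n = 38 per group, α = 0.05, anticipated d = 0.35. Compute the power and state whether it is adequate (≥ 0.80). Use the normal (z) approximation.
Power ≈ 0.45; the study is underpowered (power < 0.80)

Power calculation (two-sample t-test, normal approximation):
z_β = d · √(n/2) - z_α
z_β = 0.35 · √(38/2) - 1.645
z_β = 0.35 · 4.359 - 1.645
z_β = -0.119

Power = Φ(z_β) = Φ(-0.119) ≈ 0.453

Effect size d = 0.35 is small by Cohen's convention (0.2/0.5/0.8).

Threshold: power ≥ 0.80 is conventionally adequate.
Power ≈ 0.45 → the study is underpowered (power < 0.80).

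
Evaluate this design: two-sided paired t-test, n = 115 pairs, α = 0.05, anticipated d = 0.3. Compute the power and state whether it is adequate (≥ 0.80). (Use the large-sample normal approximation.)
Power ≈ 0.90; the study is adequately powered (power ≥ 0.80)

Power calculation (paired t-test, normal approximation):
z_β = d · √n - z_{α/2}
z_β = 0.3 · √115 - 1.960
z_β = 0.3 · 10.724 - 1.960
z_β = 1.257

Power = Φ(z_β) = Φ(1.257) ≈ 0.896

Effect size d = 0.3 is small by Cohen's convention (0.2/0.5/0.8).

Threshold: power ≥ 0.80 is conventionally adequate.
Power ≈ 0.90 → the study is adequately powered (power ≥ 0.80).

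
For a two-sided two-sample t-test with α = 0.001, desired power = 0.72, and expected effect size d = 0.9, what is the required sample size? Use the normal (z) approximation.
n = 38 per group

Sample size formula (two-sample t-test, normal approximation):
n = 2 · ((z_{α/2} + z_β) / d)²

z_{α/2} = 3.291 (for α = 0.001, two-sided)
z_β = 0.583 (for power = 0.72)
d = 0.9

n = 2 · ((3.291 + 0.583) / 0.9)²
n = 2 · (4.304)²
n ≈ 37.05
Round up to the next whole number: n = 38 per group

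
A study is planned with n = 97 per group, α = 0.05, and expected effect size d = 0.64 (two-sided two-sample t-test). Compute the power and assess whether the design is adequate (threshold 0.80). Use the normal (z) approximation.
Power ≈ 0.99; the study is adequately powered (power ≥ 0.80)

Power calculation (two-sample t-test, normal approximation):
z_β = d · √(n/2) - z_{α/2}
z_β = 0.64 · √(97/2) - 1.960
z_β = 0.64 · 6.964 - 1.960
z_β = 2.497

Power = Φ(z_β) = Φ(2.497) ≈ 0.994

Effect size d = 0.64 is medium by Cohen's convention (0.2/0.5/0.8).

Threshold: power ≥ 0.80 is conventionally adequate.
Power ≈ 0.99 → the study is adequately powered (power ≥ 0.80).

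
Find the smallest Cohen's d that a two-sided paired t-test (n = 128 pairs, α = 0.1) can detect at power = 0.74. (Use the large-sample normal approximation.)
d ≈ 0.20

Minimum detectable effect (paired t-test, normal approximation):
d = (z_{α/2} + z_β) / √n
d = (1.645 + 0.643) / √128
d = 2.288 / 11.314
d ≈ 0.20

By Cohen's convention (0.2 small / 0.5 medium / 0.8 large): small effect.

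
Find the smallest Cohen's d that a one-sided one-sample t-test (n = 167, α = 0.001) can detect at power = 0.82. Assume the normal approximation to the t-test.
d ≈ 0.31

Minimum detectable effect (one-sample t-test, normal approximation):
d = (z_α + z_β) / √n
d = (3.090 + 0.915) / √167
d = 4.006 / 12.923
d ≈ 0.31

By Cohen's convention (0.2 small / 0.5 medium / 0.8 large): small effect.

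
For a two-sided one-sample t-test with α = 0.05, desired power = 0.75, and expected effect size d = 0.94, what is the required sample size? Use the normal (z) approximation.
n = 8

Sample size formula (one-sample t-test, normal approximation):
n = ((z_{α/2} + z_β) / d)²

z_{α/2} = 1.960 (for α = 0.05, two-sided)
z_β = 0.674 (for power = 0.75)
d = 0.94

n = ((1.960 + 0.674) / 0.94)²
n = (2.802)²
n ≈ 7.85
Round up to the next whole number: n = 8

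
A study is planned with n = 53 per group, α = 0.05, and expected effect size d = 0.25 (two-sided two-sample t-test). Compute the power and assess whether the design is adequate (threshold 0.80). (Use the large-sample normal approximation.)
Power ≈ 0.25; the study is underpowered (power < 0.80)

Power calculation (two-sample t-test, normal approximation):
z_β = d · √(n/2) - z_{α/2}
z_β = 0.25 · √(53/2) - 1.960
z_β = 0.25 · 5.148 - 1.960
z_β = -0.673

Power = Φ(z_β) = Φ(-0.673) ≈ 0.250

Effect size d = 0.25 is small by Cohen's convention (0.2/0.5/0.8).

Threshold: power ≥ 0.80 is conventionally adequate.
Power ≈ 0.25 → the study is underpowered (power < 0.80).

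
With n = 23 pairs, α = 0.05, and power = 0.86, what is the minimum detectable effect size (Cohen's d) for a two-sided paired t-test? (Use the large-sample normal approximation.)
d ≈ 0.63

Minimum detectable effect (paired t-test, normal approximation):
d = (z_{α/2} + z_β) / √n
d = (1.960 + 1.080) / √23
d = 3.040 / 4.796
d ≈ 0.63

By Cohen's convention (0.2 small / 0.5 medium / 0.8 large): medium effect.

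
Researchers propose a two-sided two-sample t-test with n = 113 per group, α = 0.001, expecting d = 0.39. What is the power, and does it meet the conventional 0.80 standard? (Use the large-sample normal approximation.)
Power ≈ 0.36; the study is underpowered (power < 0.80)

Power calculation (two-sample t-test, normal approximation):
z_β = d · √(n/2) - z_{α/2}
z_β = 0.39 · √(113/2) - 3.291
z_β = 0.39 · 7.517 - 3.291
z_β = -0.359

Power = Φ(z_β) = Φ(-0.359) ≈ 0.360

Effect size d = 0.39 is small by Cohen's convention (0.2/0.5/0.8).

Threshold: power ≥ 0.80 is conventionally adequate.
Power ≈ 0.36 → the study is underpowered (power < 0.80).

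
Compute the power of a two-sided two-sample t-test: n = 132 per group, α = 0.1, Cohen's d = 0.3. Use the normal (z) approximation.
Power ≈ 0.79

Power calculation (two-sample t-test, normal approximation):
z_β = d · √(n/2) - z_{α/2}
z_β = 0.3 · √(132/2) - 1.645
z_β = 0.3 · 8.124 - 1.645
z_β = 0.792

Power = Φ(z_β) = Φ(0.792) ≈ 0.786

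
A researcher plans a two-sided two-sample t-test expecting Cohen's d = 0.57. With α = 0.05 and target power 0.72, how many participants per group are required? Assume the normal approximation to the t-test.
n = 40 per group

Sample size formula (two-sample t-test, normal approximation):
n = 2 · ((z_{α/2} + z_β) / d)²

z_{α/2} = 1.960 (for α = 0.05, two-sided)
z_β = 0.583 (for power = 0.72)
d = 0.57

n = 2 · ((1.960 + 0.583) / 0.57)²
n = 2 · (4.461)²
n ≈ 39.80
Round up to the next whole number: n = 40 per group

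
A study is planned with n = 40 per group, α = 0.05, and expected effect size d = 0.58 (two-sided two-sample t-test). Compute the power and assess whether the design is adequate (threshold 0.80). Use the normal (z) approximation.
Power ≈ 0.74; the study is underpowered (power < 0.80)

Power calculation (two-sample t-test, normal approximation):
z_β = d · √(n/2) - z_{α/2}
z_β = 0.58 · √(40/2) - 1.960
z_β = 0.58 · 4.472 - 1.960
z_β = 0.634

Power = Φ(z_β) = Φ(0.634) ≈ 0.737

Effect size d = 0.58 is medium by Cohen's convention (0.2/0.5/0.8).

Threshold: power ≥ 0.80 is conventionally adequate.
Power ≈ 0.74 → the study is underpowered (power < 0.80).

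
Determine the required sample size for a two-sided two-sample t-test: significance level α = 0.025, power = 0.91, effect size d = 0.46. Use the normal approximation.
n = 122 per group

Sample size formula (two-sample t-test, normal approximation):
n = 2 · ((z_{α/2} + z_β) / d)²

z_{α/2} = 2.241 (for α = 0.025, two-sided)
z_β = 1.341 (for power = 0.91)
d = 0.46

n = 2 · ((2.241 + 1.341) / 0.46)²
n = 2 · (7.787)²
n ≈ 121.27
Round up to the next whole number: n = 122 per group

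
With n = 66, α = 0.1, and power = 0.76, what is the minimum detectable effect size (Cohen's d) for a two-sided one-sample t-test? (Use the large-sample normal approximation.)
d ≈ 0.29

Minimum detectable effect (one-sample t-test, normal approximation):
d = (z_{α/2} + z_β) / √n
d = (1.645 + 0.706) / √66
d = 2.351 / 8.124
d ≈ 0.29

By Cohen's convention (0.2 small / 0.5 medium / 0.8 large): small effect.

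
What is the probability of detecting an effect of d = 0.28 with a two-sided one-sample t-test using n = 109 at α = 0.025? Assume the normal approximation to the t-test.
Power ≈ 0.75

Power calculation (one-sample t-test, normal approximation):
z_β = d · √n - z_{α/2}
z_β = 0.28 · √109 - 2.241
z_β = 0.28 · 10.440 - 2.241
z_β = 0.682

Power = Φ(z_β) = Φ(0.682) ≈ 0.752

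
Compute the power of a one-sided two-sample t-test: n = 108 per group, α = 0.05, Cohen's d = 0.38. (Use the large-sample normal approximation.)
Power ≈ 0.87

Power calculation (two-sample t-test, normal approximation):
z_β = d · √(n/2) - z_α
z_β = 0.38 · √(108/2) - 1.645
z_β = 0.38 · 7.348 - 1.645
z_β = 1.148

Power = Φ(z_β) = Φ(1.148) ≈ 0.874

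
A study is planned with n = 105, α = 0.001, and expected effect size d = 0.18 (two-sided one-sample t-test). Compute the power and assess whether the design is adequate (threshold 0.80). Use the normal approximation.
Power ≈ 0.07; the study is underpowered (power < 0.80)

Power calculation (one-sample t-test, normal approximation):
z_β = d · √n - z_{α/2}
z_β = 0.18 · √105 - 3.291
z_β = 0.18 · 10.247 - 3.291
z_β = -1.446

Power = Φ(z_β) = Φ(-1.446) ≈ 0.074

Effect size d = 0.18 is very small by Cohen's convention (0.2/0.5/0.8).

Threshold: power ≥ 0.80 is conventionally adequate.
Power ≈ 0.07 → the study is underpowered (power < 0.80).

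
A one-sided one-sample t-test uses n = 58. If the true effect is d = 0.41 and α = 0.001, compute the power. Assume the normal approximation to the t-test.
Power ≈ 0.51

Power calculation (one-sample t-test, normal approximation):
z_β = d · √n - z_α
z_β = 0.41 · √58 - 3.090
z_β = 0.41 · 7.616 - 3.090
z_β = 0.032

Power = Φ(z_β) = Φ(0.032) ≈ 0.513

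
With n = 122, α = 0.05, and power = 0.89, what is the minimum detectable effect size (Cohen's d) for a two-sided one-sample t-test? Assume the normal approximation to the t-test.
d ≈ 0.29

Minimum detectable effect (one-sample t-test, normal approximation):
d = (z_{α/2} + z_β) / √n
d = (1.960 + 1.227) / √122
d = 3.186 / 11.045
d ≈ 0.29

By Cohen's convention (0.2 small / 0.5 medium / 0.8 large): small effect.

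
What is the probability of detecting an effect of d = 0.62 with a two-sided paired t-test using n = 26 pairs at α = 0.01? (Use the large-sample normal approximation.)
Power ≈ 0.72

Power calculation (paired t-test, normal approximation):
z_β = d · √n - z_{α/2}
z_β = 0.62 · √26 - 2.576
z_β = 0.62 · 5.099 - 2.576
z_β = 0.586

Power = Φ(z_β) = Φ(0.586) ≈ 0.721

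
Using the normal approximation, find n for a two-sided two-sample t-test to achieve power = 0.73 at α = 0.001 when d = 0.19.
n = 845 per group

Sample size formula (two-sample t-test, normal approximation):
n = 2 · ((z_{α/2} + z_β) / d)²

z_{α/2} = 3.291 (for α = 0.001, two-sided)
z_β = 0.613 (for power = 0.73)
d = 0.19

n = 2 · ((3.291 + 0.613) / 0.19)²
n = 2 · (20.547)²
n ≈ 844.36
Round up to the next whole number: n = 845 per group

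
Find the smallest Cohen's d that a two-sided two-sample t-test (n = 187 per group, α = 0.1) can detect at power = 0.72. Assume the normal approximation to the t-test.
d ≈ 0.23

Minimum detectable effect (two-sample t-test, normal approximation):
d = (z_{α/2} + z_β) / √(n/2)
d = (1.645 + 0.583) / √(187/2)
d = 2.228 / 9.670
d ≈ 0.23

By Cohen's convention (0.2 small / 0.5 medium / 0.8 large): small effect.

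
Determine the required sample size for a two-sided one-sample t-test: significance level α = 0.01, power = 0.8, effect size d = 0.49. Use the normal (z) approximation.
n = 49

Sample size formula (one-sample t-test, normal approximation):
n = ((z_{α/2} + z_β) / d)²

z_{α/2} = 2.576 (for α = 0.01, two-sided)
z_β = 0.842 (for power = 0.8)
d = 0.49

n = ((2.576 + 0.842) / 0.49)²
n = (6.976)²
n ≈ 48.66
Round up to the next whole number: n = 49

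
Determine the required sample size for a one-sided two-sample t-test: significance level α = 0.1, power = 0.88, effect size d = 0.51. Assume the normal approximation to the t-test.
n = 47 per group

Sample size formula (two-sample t-test, normal approximation):
n = 2 · ((z_α + z_β) / d)²

z_α = 1.282 (for α = 0.1, one-sided)
z_β = 1.175 (for power = 0.88)
d = 0.51

n = 2 · ((1.282 + 1.175) / 0.51)²
n = 2 · (4.818)²
n ≈ 46.43
Round up to the next whole number: n = 47 per group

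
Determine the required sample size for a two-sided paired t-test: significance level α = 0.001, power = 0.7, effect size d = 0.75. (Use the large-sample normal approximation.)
n = 26 pairs

Sample size formula (paired t-test, normal approximation):
n = ((z_{α/2} + z_β) / d)²

z_{α/2} = 3.291 (for α = 0.001, two-sided)
z_β = 0.524 (for power = 0.7)
d = 0.75

n = ((3.291 + 0.524) / 0.75)²
n = (5.087)²
n ≈ 25.88
Round up to the next whole number: n = 26 pairs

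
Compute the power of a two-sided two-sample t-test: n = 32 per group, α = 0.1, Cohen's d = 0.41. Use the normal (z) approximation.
Power ≈ 0.50

Power calculation (two-sample t-test, normal approximation):
z_β = d · √(n/2) - z_{α/2}
z_β = 0.41 · √(32/2) - 1.645
z_β = 0.41 · 4.000 - 1.645
z_β = -0.005

Power = Φ(z_β) = Φ(-0.005) ≈ 0.498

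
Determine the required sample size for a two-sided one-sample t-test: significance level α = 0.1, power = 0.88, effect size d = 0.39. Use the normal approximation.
n = 53

Sample size formula (one-sample t-test, normal approximation):
n = ((z_{α/2} + z_β) / d)²

z_{α/2} = 1.645 (for α = 0.1, two-sided)
z_β = 1.175 (for power = 0.88)
d = 0.39

n = ((1.645 + 1.175) / 0.39)²
n = (7.231)²
n ≈ 52.29
Round up to the next whole number: n = 53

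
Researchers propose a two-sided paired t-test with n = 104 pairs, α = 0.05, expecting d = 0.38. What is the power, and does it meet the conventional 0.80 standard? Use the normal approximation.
Power ≈ 0.97; the study is adequately powered (power ≥ 0.80)

Power calculation (paired t-test, normal approximation):
z_β = d · √n - z_{α/2}
z_β = 0.38 · √104 - 1.960
z_β = 0.38 · 10.198 - 1.960
z_β = 1.915

Power = Φ(z_β) = Φ(1.915) ≈ 0.972

Effect size d = 0.38 is small by Cohen's convention (0.2/0.5/0.8).

Threshold: power ≥ 0.80 is conventionally adequate.
Power ≈ 0.97 → the study is adequately powered (power ≥ 0.80).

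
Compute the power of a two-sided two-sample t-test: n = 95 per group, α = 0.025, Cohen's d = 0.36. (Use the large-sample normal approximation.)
Power ≈ 0.59

Power calculation (two-sample t-test, normal approximation):
z_β = d · √(n/2) - z_{α/2}
z_β = 0.36 · √(95/2) - 2.241
z_β = 0.36 · 6.892 - 2.241
z_β = 0.240

Power = Φ(z_β) = Φ(0.240) ≈ 0.595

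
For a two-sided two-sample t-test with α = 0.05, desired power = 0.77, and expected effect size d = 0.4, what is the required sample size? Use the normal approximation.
n = 92 per group

Sample size formula (two-sample t-test, normal approximation):
n = 2 · ((z_{α/2} + z_β) / d)²

z_{α/2} = 1.960 (for α = 0.05, two-sided)
z_β = 0.739 (for power = 0.77)
d = 0.4

n = 2 · ((1.960 + 0.739) / 0.4)²
n = 2 · (6.748)²
n ≈ 91.07
Round up to the next whole number: n = 92 per group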